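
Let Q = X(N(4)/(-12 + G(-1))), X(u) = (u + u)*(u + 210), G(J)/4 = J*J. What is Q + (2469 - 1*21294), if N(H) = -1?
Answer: -600719/32 ≈ -18772.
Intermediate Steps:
G(J) = 4*J² (G(J) = 4*(J*J) = 4*J²)
X(u) = 2*u*(210 + u) (X(u) = (2*u)*(210 + u) = 2*u*(210 + u))
Q = 1681/32 (Q = 2*(-1/(-12 + 4*(-1)²))*(210 - 1/(-12 + 4*(-1)²)) = 2*(-1/(-12 + 4*1))*(210 - 1/(-12 + 4*1)) = 2*(-1/(-12 + 4))*(210 - 1/(-12 + 4)) = 2*(-1/(-8))*(210 - 1/(-8)) = 2*(-1*(-⅛))*(210 - 1*(-⅛)) = 2*(⅛)*(210 + ⅛) = 2*(⅛)*(1681/8) = 1681/32 ≈ 52.531)
Q + (2469 - 1*21294) = 1681/32 + (2469 - 1*21294) = 1681/32 + (2469 - 21294) = 1681/32 - 18825 = -600719/32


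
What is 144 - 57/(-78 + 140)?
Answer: 8871/62 ≈ 143.08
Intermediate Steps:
144 - 57/(-78 + 140) = 144 - 57/62 = 8871/62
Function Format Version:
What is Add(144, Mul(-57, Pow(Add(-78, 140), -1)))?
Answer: Rational(8871, 62) ≈ 143.08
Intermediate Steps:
Add(144, Mul(-57, Pow(Add(-78, 140), -1))) = Add(144, Mul(-57, Pow(62, -1))) = Add(144, Mul(-57, Rational(1, 62))) = Add(144, Rational(-57, 62)) = Rational(8871, 62)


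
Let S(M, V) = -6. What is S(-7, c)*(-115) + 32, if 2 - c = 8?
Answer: 722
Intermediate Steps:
c = -6 (c = 2 - 1*8 = 2 - 8 = -6)
S(-7, c)*(-115) + 32 = -6*(-115) + 32 = 690 + 32 = 722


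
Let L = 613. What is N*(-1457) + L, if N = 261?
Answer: -379664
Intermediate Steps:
N*(-1457) + L = 261*(-1457) + 613 = -380277 + 613 = -379664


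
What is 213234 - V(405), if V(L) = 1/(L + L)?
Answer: 172719539/810 ≈ 2.1323e+5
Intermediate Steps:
V(L) = 1/(2*L)
213234 - V(405) = 213234 - 1/(2*405) = 213234 - 1*1/810 = 213234 - 1/810 = 172719539/810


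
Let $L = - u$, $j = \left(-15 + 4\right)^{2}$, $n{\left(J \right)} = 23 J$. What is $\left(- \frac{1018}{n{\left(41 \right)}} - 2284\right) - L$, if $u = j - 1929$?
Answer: $- \frac{3859774}{943} \approx -4093.1$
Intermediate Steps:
$j = 121$ ($j = \left(-11\right)^{2} = 121$)
$u = -1808$ ($u = 121 - 1929 = -1808$)
$L = 1808$ ($L = \left(-1\right) \left(-1808\right) = 1808$)
$\left(- \frac{1018}{n{\left(41 \right)}} - 2284\right) - L = \left(- \frac{1018}{23 \cdot 41} - 2284\right) - 1808 = \left(- \frac{1018}{943} - 2284\right) - 1808 = - \frac{2154830}{943} - 1808 = - \frac{3859774}{943}$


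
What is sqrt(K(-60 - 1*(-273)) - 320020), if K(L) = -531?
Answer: I*sqrt(320551) ≈ 566.17*I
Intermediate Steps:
sqrt(K(-60 - 1*(-273)) - 320020) = sqrt(-531 - 320020) = sqrt(-320551) = I*sqrt(320551)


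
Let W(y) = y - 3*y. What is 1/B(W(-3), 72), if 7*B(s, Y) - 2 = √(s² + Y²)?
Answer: -7/2608 + 21*√145/2608 ≈ 0.094277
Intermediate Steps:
W(y) = -2*y
B(s, Y) = 2/7 + √(Y² + s²)/7 (B(s, Y) = 2/7 + √(s² + Y²)/7 = 2/7 + √(Y² + s²)/7)
1/B(W(-3), 72) = 1/(2/7 + √(72² + (-2*(-3))²)/7) = 1/(2/7 + √(5184 + 6²)/7) = 1/(2/7 + √(5184 + 36)/7) = 1/(2/7 + √5220/7) = 1/(2/7 + (6*√145)/7) = 1/(2/7 + 6*√145/7)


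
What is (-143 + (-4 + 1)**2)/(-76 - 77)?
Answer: 134/153 ≈ 0.87582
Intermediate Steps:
(-143 + (-4 + 1)**2)/(-76 - 77) = (-143 + (-3)**2)/(-153) = (-143 + 9)*(-1/153) = -134*(-1/153) = 134/153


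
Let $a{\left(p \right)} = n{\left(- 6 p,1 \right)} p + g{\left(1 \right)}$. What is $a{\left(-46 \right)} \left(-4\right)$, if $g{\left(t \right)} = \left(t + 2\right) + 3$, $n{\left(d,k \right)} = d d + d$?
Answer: $14067144$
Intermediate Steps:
$n{\left(d,k \right)} = d + d^{2}$ ($n{\left(d,k \right)} = d^{2} + d = d + d^{2}$)
$g{\left(t \right)} = 5 + t$ ($g{\left(t \right)} = \left(2 + t\right) + 3 = 5 + t$)
$a{\left(p \right)} = 6 - 6 p^{2} \left(1 - 6 p\right)$ ($a{\left(p \right)} = - 6 p \left(1 - 6 p\right) p + \left(5 + 1\right) = - 6 p \left(1 - 6 p\right) p + 6 = - 6 p^{2} \left(1 - 6 p\right) + 6 = 6 - 6 p^{2} \left(1 - 6 p\right)$)
$a{\left(-46 \right)} \left(-4\right) = \left(6 + 6 \left(-46\right)^{2} \left(-1 + 6 \left(-46\right)\right)\right) \left(-4\right) = \left(6 + 6 \cdot 2116 \left(-1 - 276\right)\right) \left(-4\right) = \left(6 + 6 \cdot 2116 \left(-277\right)\right) \left(-4\right) = \left(6 - 3516792\right) \left(-4\right) = \left(-3516786\right) \left(-4\right) = 14067144$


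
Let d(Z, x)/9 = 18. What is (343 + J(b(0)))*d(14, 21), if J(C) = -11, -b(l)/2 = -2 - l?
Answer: 53784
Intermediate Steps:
b(l) = 4 + 2*l (b(l) = -2*(-2 - l) = 4 + 2*l)
d(Z, x) = 162 (d(Z, x) = 9*18 = 162)
(343 + J(b(0)))*d(14, 21) = (343 - 11)*162 = 332*162 = 53784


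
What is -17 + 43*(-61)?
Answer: -2640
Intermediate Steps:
-17 + 43*(-61) = -17 - 2623 = -2640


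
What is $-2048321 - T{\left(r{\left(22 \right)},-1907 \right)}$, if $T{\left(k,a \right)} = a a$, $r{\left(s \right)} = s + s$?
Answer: $-5684970$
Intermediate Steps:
$r{\left(s \right)} = 2 s$
$T{\left(k,a \right)} = a^{2}$
$-2048321 - T{\left(r{\left(22 \right)},-1907 \right)} = -2048321 - \left(-1907\right)^{2} = -2048321 - 3636649 = -5684970$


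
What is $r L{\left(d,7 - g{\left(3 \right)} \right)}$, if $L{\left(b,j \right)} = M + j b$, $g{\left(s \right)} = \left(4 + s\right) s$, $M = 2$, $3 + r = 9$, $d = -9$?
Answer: $768$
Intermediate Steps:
$r = 6$ ($r = -3 + 9 = 6$)
$g{\left(s \right)} = s \left(4 + s\right)$
$L{\left(b,j \right)} = 2 + b j$ ($L{\left(b,j \right)} = 2 + j b = 2 + b j$)
$r L{\left(d,7 - g{\left(3 \right)} \right)} = 6 \left(2 - 9 \left(7 - 3 \left(4 + 3\right)\right)\right) = 6 \left(2 - 9 \left(7 - 3 \cdot 7\right)\right) = 6 \left(2 - 9 \left(7 - 21\right)\right) = 6 \left(2 - -126\right) = 6 \left(2 + 126\right) = 6 \cdot 128 = 768$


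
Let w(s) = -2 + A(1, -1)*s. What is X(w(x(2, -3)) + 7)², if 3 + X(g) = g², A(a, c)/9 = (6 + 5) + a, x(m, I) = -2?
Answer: 1981852324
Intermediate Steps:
A(a, c) = 99 + 9*a (A(a, c) = 9*((6 + 5) + a) = 9*(11 + a) = 99 + 9*a)
w(s) = -2 + 108*s (w(s) = -2 + (99 + 9*1)*s = -2 + (99 + 9)*s = -2 + 108*s)
X(g) = -3 + g²
X(w(x(2, -3)) + 7)² = (-3 + ((-2 + 108*(-2)) + 7)²)² = (-3 + ((-2 - 216) + 7)²)² = (-3 + (-218 + 7)²)² = (-3 + (-211)²)² = (-3 + 44521)² = 44518² = 1981852324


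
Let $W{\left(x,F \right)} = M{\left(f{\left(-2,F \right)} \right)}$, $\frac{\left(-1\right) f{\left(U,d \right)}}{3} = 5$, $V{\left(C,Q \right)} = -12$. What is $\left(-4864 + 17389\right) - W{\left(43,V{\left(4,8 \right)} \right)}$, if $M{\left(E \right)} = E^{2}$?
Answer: $12300$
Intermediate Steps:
$f{\left(U,d \right)} = -15$ ($f{\left(U,d \right)} = \left(-3\right) 5 = -15$)
$W{\left(x,F \right)} = 225$ ($W{\left(x,F \right)} = \left(-15\right)^{2} = 225$)
$\left(-4864 + 17389\right) - W{\left(43,V{\left(4,8 \right)} \right)} = \left(-4864 + 17389\right) - 225 = 12525 - 225 = 12300$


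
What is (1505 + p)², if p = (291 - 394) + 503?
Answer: 3629025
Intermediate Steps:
p = 400 (p = -103 + 503 = 400)
(1505 + p)² = (1505 + 400)² = 1905² = 3629025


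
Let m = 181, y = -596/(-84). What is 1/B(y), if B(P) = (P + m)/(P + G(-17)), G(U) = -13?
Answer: -62/1975 ≈ -0.031392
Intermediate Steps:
y = 149/21 (y = -596*(-1/84) = 149/21 ≈ 7.0952)
B(P) = (181 + P)/(-13 + P) (B(P) = (P + 181)/(P - 13) = (181 + P)/(-13 + P))
1/B(y) = 1/((181 + 149/21)/(-13 + 149/21)) = 1/((3950/21)/(-124/21)) = 1/(-21/124*3950/21) = 1/(-1975/62) = -62/1975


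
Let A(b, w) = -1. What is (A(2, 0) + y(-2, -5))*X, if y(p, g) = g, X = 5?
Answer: -30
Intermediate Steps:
(A(2, 0) + y(-2, -5))*X = (-1 - 5)*5 = -6*5 = -30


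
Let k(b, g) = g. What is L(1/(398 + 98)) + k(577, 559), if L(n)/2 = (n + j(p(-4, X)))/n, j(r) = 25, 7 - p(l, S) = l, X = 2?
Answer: 25361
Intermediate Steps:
p(l, S) = 7 - l
L(n) = 2*(25 + n)/n (L(n) = 2*((n + 25)/n) = 2*((25 + n)/n) = 2*(25 + n)/n)
L(1/(398 + 98)) + k(577, 559) = (2 + 50/(1/(398 + 98))) + 559 = (2 + 50/(1/496)) + 559 = (2 + 50*496) + 559 = (2 + 24800) + 559 = 24802 + 559 = 25361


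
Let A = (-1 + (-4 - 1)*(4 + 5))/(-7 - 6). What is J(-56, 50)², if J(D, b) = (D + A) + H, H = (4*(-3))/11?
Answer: 58644964/20449 ≈ 2867.9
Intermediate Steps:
A = 46/13 (A = (-1 - 5*9)/(-13) = (-1 - 45)*(-1/13) = -46*(-1/13) = 46/13 ≈ 3.5385)
H = -12/11 (H = -12*1/11 = -12/11 ≈ -1.0909)
J(D, b) = 350/143 + D (J(D, b) = (D + 46/13) - 12/11 = (46/13 + D) - 12/11 = 350/143 + D)
J(-56, 50)² = (350/143 - 56)² = (-7658/143)² = 58644964/20449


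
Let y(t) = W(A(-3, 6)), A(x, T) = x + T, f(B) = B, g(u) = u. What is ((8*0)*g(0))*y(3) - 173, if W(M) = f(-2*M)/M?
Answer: -173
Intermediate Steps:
A(x, T) = T + x
W(M) = -2 (W(M) = (-2*M)/M = -2)
y(t) = -2
((8*0)*g(0))*y(3) - 173 = ((8*0)*0)*(-2) - 173 = (0*0)*(-2) - 173 = 0*(-2) - 173 = 0 - 173 = -173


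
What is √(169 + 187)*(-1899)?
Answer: -3798*√89 ≈ -35830.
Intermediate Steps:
√(169 + 187)*(-1899) = √356*(-1899) = (2*√89)*(-1899) = -3798*√89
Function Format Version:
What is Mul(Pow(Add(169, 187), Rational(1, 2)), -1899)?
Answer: Mul(-3798, Pow(89, Rational(1, 2))) ≈ -35830.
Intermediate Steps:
Mul(Pow(Add(169, 187), Rational(1, 2)), -1899) = Mul(Pow(356, Rational(1, 2)), -1899) = Mul(Mul(2, Pow(89, Rational(1, 2))), -1899) = Mul(-3798, Pow(89, Rational(1, 2)))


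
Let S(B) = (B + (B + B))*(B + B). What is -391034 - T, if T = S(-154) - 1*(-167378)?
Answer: -700708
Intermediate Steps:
S(B) = 6*B² (S(B) = (B + 2*B)*(2*B) = (3*B)*(2*B) = 6*B²)
T = 309674 (T = 6*(-154)² - 1*(-167378) = 6*23716 + 167378 = 142296 + 167378 = 309674)
-391034 - T = -391034 - 1*309674 = -391034 - 309674 = -700708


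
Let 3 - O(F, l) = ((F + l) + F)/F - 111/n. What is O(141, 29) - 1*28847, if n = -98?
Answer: -398612521/13818 ≈ -28847.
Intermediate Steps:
O(F, l) = 183/98 - (l + 2*F)/F (O(F, l) = 3 - (((F + l) + F)/F - 111/(-98)) = 3 - ((l + 2*F)/F - 111*(-1/98)) = 3 - ((l + 2*F)/F + 111/98) = 3 - (111/98 + (l + 2*F)/F) = 3 + (-111/98 - (l + 2*F)/F) = 183/98 - (l + 2*F)/F)
O(141, 29) - 1*28847 = (-13/98 - 1*29/141) - 1*28847 = (-13/98 - 1*29*1/141) - 28847 = (-13/98 - 29/141) - 28847 = -4675/13818 - 28847 = -398612521/13818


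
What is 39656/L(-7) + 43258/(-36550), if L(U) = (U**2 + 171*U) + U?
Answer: -3486953/98175 ≈ -35.518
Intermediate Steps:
L(U) = U**2 + 172*U
39656/L(-7) + 43258/(-36550) = 39656/((-7*(172 - 7))) + 43258/(-36550) = 39656/((-7*165)) + 43258*(-1/36550) = 39656/(-1155) - 503/425 = 39656*(-1/1155) - 503/425 = -39656/1155 - 503/425 = -3486953/98175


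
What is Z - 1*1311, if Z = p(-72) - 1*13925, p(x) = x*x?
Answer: -10052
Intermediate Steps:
p(x) = x²
Z = -8741 (Z = (-72)² - 1*13925 = 5184 - 13925 = -8741)
Z - 1*1311 = -8741 - 1*1311 = -8741 - 1311 = -10052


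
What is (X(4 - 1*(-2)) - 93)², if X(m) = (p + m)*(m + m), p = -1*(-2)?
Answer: 9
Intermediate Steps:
p = 2
X(m) = 2*m*(2 + m) (X(m) = (2 + m)*(m + m) = (2 + m)*(2*m) = 2*m*(2 + m))
(X(4 - 1*(-2)) - 93)² = (2*(4 - 1*(-2))*(2 + (4 - 1*(-2))) - 93)² = (2*(4 + 2)*(2 + (4 + 2)) - 93)² = (2*6*(2 + 6) - 93)² = (2*6*8 - 93)² = (96 - 93)² = 3² = 9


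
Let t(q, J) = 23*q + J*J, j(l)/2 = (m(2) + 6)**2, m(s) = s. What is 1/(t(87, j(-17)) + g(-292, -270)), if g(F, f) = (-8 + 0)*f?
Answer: 1/20545 ≈ 4.8674e-5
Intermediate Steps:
j(l) = 128 (j(l) = 2*(2 + 6)**2 = 2*8**2 = 2*64 = 128)
t(q, J) = J**2 + 23*q (t(q, J) = 23*q + J**2 = J**2 + 23*q)
g(F, f) = -8*f
1/(t(87, j(-17)) + g(-292, -270)) = 1/((128**2 + 23*87) - 8*(-270)) = 1/((16384 + 2001) + 2160) = 1/(18385 + 2160) = 1/20545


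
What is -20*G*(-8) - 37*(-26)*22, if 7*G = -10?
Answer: 146548/7 ≈ 20935.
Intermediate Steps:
G = -10/7 (G = (1/7)*(-10) = -10/7 ≈ -1.4286)
-20*G*(-8) - 37*(-26)*22 = -20*(-10/7)*(-8) - 37*(-26)*22 = (200/7)*(-8) - (-962)*22 = -1600/7 - 1*(-21164) = -1600/7 + 21164 = 146548/7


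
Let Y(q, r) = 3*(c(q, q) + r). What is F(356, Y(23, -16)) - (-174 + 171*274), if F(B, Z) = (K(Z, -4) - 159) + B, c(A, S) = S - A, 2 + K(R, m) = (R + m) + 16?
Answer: -46521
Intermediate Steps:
K(R, m) = 14 + R + m (K(R, m) = -2 + ((R + m) + 16) = -2 + (16 + R + m) = 14 + R + m)
Y(q, r) = 3*r (Y(q, r) = 3*((q - q) + r) = 3*(0 + r) = 3*r)
F(B, Z) = -149 + B + Z (F(B, Z) = ((14 + Z - 4) - 159) + B = ((10 + Z) - 159) + B = (-149 + Z) + B = -149 + B + Z)
F(356, Y(23, -16)) - (-174 + 171*274) = (-149 + 356 + 3*(-16)) - (-174 + 171*274) = (-149 + 356 - 48) - (-174 + 46854) = 159 - 1*46680 = 159 - 46680 = -46521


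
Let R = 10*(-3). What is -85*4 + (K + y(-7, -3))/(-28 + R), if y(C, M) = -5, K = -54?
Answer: -19661/58 ≈ -338.98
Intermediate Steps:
R = -30
-85*4 + (K + y(-7, -3))/(-28 + R) = -85*4 + (-54 - 5)/(-28 - 30) = -340 - 59/(-58) = -340 - 59*(-1/58) = -340 + 59/58 = -19661/58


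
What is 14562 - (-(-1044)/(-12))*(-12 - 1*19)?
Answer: 11865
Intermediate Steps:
14562 - (-(-1044)/(-12))*(-12 - 1*19) = 14562 - (-(-1044)*(-1)/12)*(-12 - 19) = 14562 - (-36*29/12)*(-31) = 14562 - (-87)*(-31) = 14562 - 1*2697 = 14562 - 2697 = 11865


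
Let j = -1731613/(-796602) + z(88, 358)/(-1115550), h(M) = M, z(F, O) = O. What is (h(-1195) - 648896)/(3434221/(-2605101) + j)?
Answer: -83609696525277947409450/109984148355607163 ≈ -7.6020e+5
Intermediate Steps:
j = 321902616439/148108226850 (j = -1731613/(-796602) + 358/(-1115550) = -1731613*(-1/796602) + 358*(-1/1115550) = 1731613/796602 - 179/557775 = 321902616439/148108226850 ≈ 2.1734)
(h(-1195) - 648896)/(3434221/(-2605101) + j) = (-1195 - 648896)/(3434221/(-2605101) + 321902616439/148108226850) = -650091/(3434221*(-1/2605101) + 321902616439/148108226850) = -650091/(-3434221/2605101 + 321902616439/148108226850) = -650091/109984148355607163/128612296625053950 = -650091*128612296625053950/109984148355607163 = -83609696525277947409450/109984148355607163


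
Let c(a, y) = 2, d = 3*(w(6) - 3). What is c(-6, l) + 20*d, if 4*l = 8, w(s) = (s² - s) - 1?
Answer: 1562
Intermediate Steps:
w(s) = -1 + s² - s
d = 78 (d = 3*((-1 + 6² - 1*6) - 3) = 3*((-1 + 36 - 6) - 3) = 3*(29 - 3) = 3*26 = 78)
l = 2 (l = (¼)*8 = 2)
c(-6, l) + 20*d = 2 + 20*78 = 2 + 1560 = 1562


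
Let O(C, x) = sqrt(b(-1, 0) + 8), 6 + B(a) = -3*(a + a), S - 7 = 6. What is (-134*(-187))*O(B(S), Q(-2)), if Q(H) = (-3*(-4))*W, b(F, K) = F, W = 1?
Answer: 25058*sqrt(7) ≈ 66297.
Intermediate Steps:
S = 13 (S = 7 + 6 = 13)
B(a) = -6 - 6*a (B(a) = -6 - 3*(a + a) = -6 - 6*a)
Q(H) = 12 (Q(H) = -3*(-4)*1 = 12*1 = 12)
O(C, x) = sqrt(7) (O(C, x) = sqrt(-1 + 8) = sqrt(7))
(-134*(-187))*O(B(S), Q(-2)) = (-134*(-187))*sqrt(7) = 25058*sqrt(7)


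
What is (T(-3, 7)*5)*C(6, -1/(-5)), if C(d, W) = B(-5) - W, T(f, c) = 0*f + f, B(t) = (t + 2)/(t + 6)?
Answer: 48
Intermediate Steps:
B(t) = (2 + t)/(6 + t)
T(f, c) = f (T(f, c) = 0 + f = f)
C(d, W) = -3 - W (C(d, W) = (2 - 5)/(6 - 5) - W = -3/1 - W = 1*(-3) - W = -3 - W)
(T(-3, 7)*5)*C(6, -1/(-5)) = (-3*5)*(-3 - (-1)/(-5)) = -15*(-3 - (-1)*(-1)/5) = -15*(-3 - 1*⅕) = -15*(-3 - ⅕) = -15*(-16/5) = 48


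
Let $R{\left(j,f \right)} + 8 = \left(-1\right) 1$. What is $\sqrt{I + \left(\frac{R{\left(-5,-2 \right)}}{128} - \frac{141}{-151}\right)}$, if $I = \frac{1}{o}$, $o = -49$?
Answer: $\frac{\sqrt{241126766}}{16912} \approx 0.91818$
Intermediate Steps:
$R{\left(j,f \right)} = -9$ ($R{\left(j,f \right)} = -8 - 1 = -9$)
$I = - \frac{1}{49}$ ($I = \frac{1}{-49} = - \frac{1}{49} \approx -0.020408$)
$\sqrt{I + \left(\frac{R{\left(-5,-2 \right)}}{128} - \frac{141}{-151}\right)} = \sqrt{- \frac{1}{49} - \left(- \frac{141}{151} + \frac{9}{128}\right)} = \sqrt{- \frac{1}{49} - - \frac{16689}{19328}} = \sqrt{- \frac{1}{49} + \left(- \frac{9}{128} + \frac{141}{151}\right)} = \sqrt{- \frac{1}{49} + \frac{16689}{19328}} = \sqrt{\frac{798433}{947072}} = \frac{\sqrt{241126766}}{16912}$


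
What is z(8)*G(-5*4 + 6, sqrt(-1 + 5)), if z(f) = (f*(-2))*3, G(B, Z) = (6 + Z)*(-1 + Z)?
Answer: -384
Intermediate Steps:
G(B, Z) = (-1 + Z)*(6 + Z)
z(f) = -6*f (z(f) = -2*f*3 = -6*f)
z(8)*G(-5*4 + 6, sqrt(-1 + 5)) = (-6*8)*(-6 + (sqrt(-1 + 5))**2 + 5*sqrt(-1 + 5)) = -48*(-6 + (sqrt(4))**2 + 5*sqrt(4)) = -48*(-6 + 2**2 + 5*2) = -48*(-6 + 4 + 10) = -48*8 = -384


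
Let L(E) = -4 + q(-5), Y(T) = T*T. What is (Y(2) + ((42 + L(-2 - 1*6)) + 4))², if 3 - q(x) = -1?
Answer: 2500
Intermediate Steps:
q(x) = 4 (q(x) = 3 - 1*(-1) = 3 + 1 = 4)
Y(T) = T²
L(E) = 0 (L(E) = -4 + 4 = 0)
(Y(2) + ((42 + L(-2 - 1*6)) + 4))² = (2² + ((42 + 0) + 4))² = (4 + (42 + 4))² = (4 + 46)² = 50² = 2500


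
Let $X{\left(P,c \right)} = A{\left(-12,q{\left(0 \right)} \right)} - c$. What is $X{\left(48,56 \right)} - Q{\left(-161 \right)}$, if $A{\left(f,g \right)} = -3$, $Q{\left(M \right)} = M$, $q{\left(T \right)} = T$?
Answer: $102$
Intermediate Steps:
$X{\left(P,c \right)} = -3 - c$
$X{\left(48,56 \right)} - Q{\left(-161 \right)} = \left(-3 - 56\right) - -161 = \left(-3 - 56\right) + 161 = -59 + 161 = 102$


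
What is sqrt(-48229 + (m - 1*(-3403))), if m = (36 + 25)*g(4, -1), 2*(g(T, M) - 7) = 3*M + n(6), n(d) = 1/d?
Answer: 5*I*sqrt(64059)/6 ≈ 210.92*I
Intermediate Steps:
n(d) = 1/d
g(T, M) = 85/12 + 3*M/2 (g(T, M) = 7 + (3*M + 1/6)/2 = 7 + (1/6 + 3*M)/2 = 7 + (1/12 + 3*M/2) = 85/12 + 3*M/2)
m = 4087/12 (m = (36 + 25)*(85/12 + (3/2)*(-1)) = 61*(85/12 - 3/2) = 61*(67/12) = 4087/12 ≈ 340.58)
sqrt(-48229 + (m - 1*(-3403))) = sqrt(-48229 + (4087/12 - 1*(-3403))) = sqrt(-48229 + (4087/12 + 3403)) = sqrt(-48229 + 44923/12) = sqrt(-533825/12) = 5*I*sqrt(64059)/6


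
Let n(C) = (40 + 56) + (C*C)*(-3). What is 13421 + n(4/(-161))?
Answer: 350374109/25921 ≈ 13517.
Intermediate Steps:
n(C) = 96 - 3*C² (n(C) = 96 + C²*(-3) = 96 - 3*C²)
13421 + n(4/(-161)) = 13421 + (96 - 3*(4/(-161))²) = 13421 + (96 - 3*(4*(-1/161))²) = 13421 + (96 - 3*(-4/161)²) = 13421 + (96 - 3*16/25921) = 13421 + (96 - 48/25921) = 13421 + 2488368/25921 = 350374109/25921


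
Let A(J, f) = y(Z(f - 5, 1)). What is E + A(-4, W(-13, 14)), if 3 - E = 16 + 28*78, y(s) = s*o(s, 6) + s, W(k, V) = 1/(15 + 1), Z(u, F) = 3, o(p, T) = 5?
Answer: -2179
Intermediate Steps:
W(k, V) = 1/16
y(s) = 6*s (y(s) = s*5 + s = 5*s + s = 6*s)
A(J, f) = 18 (A(J, f) = 6*3 = 18)
E = -2197 (E = 3 - (16 + 28*78) = 3 - (16 + 2184) = 3 - 1*2200 = 3 - 2200 = -2197)
E + A(-4, W(-13, 14)) = -2197 + 18 = -2179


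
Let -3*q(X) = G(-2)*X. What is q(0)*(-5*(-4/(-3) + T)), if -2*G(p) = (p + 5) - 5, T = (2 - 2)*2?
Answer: 0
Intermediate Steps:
T = 0 (T = 0*2 = 0)
G(p) = -p/2 (G(p) = -((p + 5) - 5)/2 = -((5 + p) - 5)/2 = -p/2)
q(X) = -X/3 (q(X) = -(-1/2*(-2))*X/3 = -X/3)
q(0)*(-5*(-4/(-3) + T)) = (-1/3*0)*(-5*(-4/(-3) + 0)) = 0*(-5*(-4*(-1/3) + 0)) = 0*(-5*(4/3 + 0)) = 0*(-5*4/3) = 0*(-20/3) = 0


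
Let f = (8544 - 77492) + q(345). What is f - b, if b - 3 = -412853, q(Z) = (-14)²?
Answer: 344098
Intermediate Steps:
q(Z) = 196
b = -412850 (b = 3 - 412853 = -412850)
f = -68752 (f = (8544 - 77492) + 196 = -68948 + 196 = -68752)
f - b = -68752 - 1*(-412850) = -68752 + 412850 = 344098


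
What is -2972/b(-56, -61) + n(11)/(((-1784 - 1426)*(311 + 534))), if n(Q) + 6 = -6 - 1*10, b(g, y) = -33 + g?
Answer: 4030701679/120704025 ≈ 33.393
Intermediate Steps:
n(Q) = -22 (n(Q) = -6 + (-6 - 1*10) = -6 + (-6 - 10) = -6 - 16 = -22)
-2972/b(-56, -61) + n(11)/(((-1784 - 1426)*(311 + 534))) = -2972/(-33 - 56) - 22*1/((-1784 - 1426)*(311 + 534)) = -2972/(-89) - 22/((-3210*845)) = -2972*(-1/89) - 22/(-2712450) = 2972/89 - 22*(-1/2712450) = 2972/89 + 11/1356225 = 4030701679/120704025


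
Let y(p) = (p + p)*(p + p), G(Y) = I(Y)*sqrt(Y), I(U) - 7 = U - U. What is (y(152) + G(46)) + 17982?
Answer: 110398 + 7*sqrt(46) ≈ 1.1045e+5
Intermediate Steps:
I(U) = 7 (I(U) = 7 + (U - U) = 7 + 0 = 7)
G(Y) = 7*sqrt(Y)
y(p) = 4*p**2 (y(p) = (2*p)*(2*p) = 4*p**2)
(y(152) + G(46)) + 17982 = (4*152**2 + 7*sqrt(46)) + 17982 = (4*23104 + 7*sqrt(46)) + 17982 = (92416 + 7*sqrt(46)) + 17982 = 110398 + 7*sqrt(46)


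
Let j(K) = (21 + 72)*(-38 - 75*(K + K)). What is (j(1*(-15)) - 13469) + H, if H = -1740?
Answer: 190507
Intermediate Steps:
j(K) = -3534 - 13950*K (j(K) = 93*(-38 - 150*K) = -3534 - 13950*K)
(j(1*(-15)) - 13469) + H = ((-3534 - 13950*(-15)) - 13469) - 1740 = ((-3534 + 209250) - 13469) - 1740 = (205716 - 13469) - 1740 = 192247 - 1740 = 190507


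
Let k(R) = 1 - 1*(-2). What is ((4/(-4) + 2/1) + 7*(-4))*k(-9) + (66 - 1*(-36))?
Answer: 21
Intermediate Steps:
k(R) = 3 (k(R) = 1 + 2 = 3)
((4/(-4) + 2/1) + 7*(-4))*k(-9) + (66 - 1*(-36)) = ((4/(-4) + 2/1) + 7*(-4))*3 + (66 - 1*(-36)) = ((4*(-¼) + 2*1) - 28)*3 + (66 + 36) = ((-1 + 2) - 28)*3 + 102 = (1 - 28)*3 + 102 = -27*3 + 102 = -81 + 102 = 21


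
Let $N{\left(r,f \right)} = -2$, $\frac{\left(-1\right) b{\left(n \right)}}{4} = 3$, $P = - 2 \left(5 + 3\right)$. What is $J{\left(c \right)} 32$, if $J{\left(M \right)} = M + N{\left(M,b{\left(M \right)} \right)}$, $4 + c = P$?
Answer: $-704$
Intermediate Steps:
$P = -16$ ($P = \left(-2\right) 8 = -16$)
$b{\left(n \right)} = -12$ ($b{\left(n \right)} = \left(-4\right) 3 = -12$)
$c = -20$ ($c = -4 - 16 = -20$)
$J{\left(M \right)} = -2 + M$ ($J{\left(M \right)} = M - 2 = -2 + M$)
$J{\left(c \right)} 32 = \left(-2 - 20\right) 32 = \left(-22\right) 32 = -704$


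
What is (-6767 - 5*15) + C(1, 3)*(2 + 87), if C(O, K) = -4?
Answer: -7198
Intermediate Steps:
(-6767 - 5*15) + C(1, 3)*(2 + 87) = (-6767 - 5*15) - 4*(2 + 87) = (-6767 - 75) - 4*89 = -6842 - 356 = -7198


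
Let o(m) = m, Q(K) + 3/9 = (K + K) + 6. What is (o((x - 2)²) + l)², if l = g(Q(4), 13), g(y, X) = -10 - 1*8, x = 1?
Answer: 289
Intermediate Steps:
Q(K) = 17/3 + 2*K (Q(K) = -⅓ + ((K + K) + 6) = -⅓ + (2*K + 6) = -⅓ + (6 + 2*K) = 17/3 + 2*K)
g(y, X) = -18 (g(y, X) = -10 - 8 = -18)
l = -18
(o((x - 2)²) + l)² = ((1 - 2)² - 18)² = ((-1)² - 18)² = (1 - 18)² = (-17)² = 289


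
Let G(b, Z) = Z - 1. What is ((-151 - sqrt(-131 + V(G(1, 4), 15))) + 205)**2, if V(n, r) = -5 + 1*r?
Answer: 2795 - 1188*I ≈ 2795.0 - 1188.0*I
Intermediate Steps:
G(b, Z) = -1 + Z
V(n, r) = -5 + r
((-151 - sqrt(-131 + V(G(1, 4), 15))) + 205)**2 = ((-151 - sqrt(-131 + (-5 + 15))) + 205)**2 = ((-151 - sqrt(-131 + 10)) + 205)**2 = ((-151 - sqrt(-121)) + 205)**2 = ((-151 - 11*I) + 205)**2 = (54 - 11*I)**2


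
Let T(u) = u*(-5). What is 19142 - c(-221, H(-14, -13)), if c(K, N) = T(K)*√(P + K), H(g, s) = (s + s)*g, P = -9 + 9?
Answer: 19142 - 1105*I*√221 ≈ 19142.0 - 16427.0*I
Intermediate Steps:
T(u) = -5*u
P = 0
H(g, s) = 2*g*s (H(g, s) = (2*s)*g = 2*g*s)
c(K, N) = -5*K^(3/2) (c(K, N) = (-5*K)*√(0 + K) = (-5*K)*√K = -5*K^(3/2))
19142 - c(-221, H(-14, -13)) = 19142 - (-5)*(-221)^(3/2) = 19142 - (-5)*(-221*I*√221) = 19142 - 1105*I*√221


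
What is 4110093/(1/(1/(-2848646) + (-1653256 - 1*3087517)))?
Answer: -55505918363121522387/2848646 ≈ -1.9485e+13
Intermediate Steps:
4110093/(1/(1/(-2848646) + (-1653256 - 1*3087517))) = 4110093/(1/(-1/2848646 + (-1653256 - 3087517))) = 4110093/(1/(-1/2848646 - 4740773)) = 4110093/(1/(-13504784043359/2848646)) = 4110093/(-2848646/13504784043359) = 4110093*(-13504784043359/2848646) = -55505918363121522387/2848646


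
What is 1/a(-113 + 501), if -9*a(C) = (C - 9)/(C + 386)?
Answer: -6966/379 ≈ -18.380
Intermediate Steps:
a(C) = -(-9 + C)/(9*(386 + C)) (a(C) = -(C - 9)/(9*(C + 386)) = -(-9 + C)/(9*(386 + C)))
1/a(-113 + 501) = 1/((9 - (-113 + 501))/(9*(386 + (-113 + 501)))) = 1/((9 - 1*388)/(9*(386 + 388))) = 1/((⅑)*(9 - 388)/774) = 1/((⅑)*(1/774)*(-379)) = 1/(-379/6966) = -6966/379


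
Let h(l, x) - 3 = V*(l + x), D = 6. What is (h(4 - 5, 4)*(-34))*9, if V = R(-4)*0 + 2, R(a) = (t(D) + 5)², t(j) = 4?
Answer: -2754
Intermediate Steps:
R(a) = 81 (R(a) = (4 + 5)² = 9² = 81)
V = 2 (V = 81*0 + 2 = 0 + 2 = 2)
h(l, x) = 3 + 2*l + 2*x (h(l, x) = 3 + 2*(l + x) = 3 + (2*l + 2*x) = 3 + 2*l + 2*x)
(h(4 - 5, 4)*(-34))*9 = ((3 + 2*(4 - 5) + 2*4)*(-34))*9 = ((3 + 2*(-1) + 8)*(-34))*9 = ((3 - 2 + 8)*(-34))*9 = (9*(-34))*9 = -306*9 = -2754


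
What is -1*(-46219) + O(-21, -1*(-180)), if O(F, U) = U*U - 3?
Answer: 78616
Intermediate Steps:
O(F, U) = -3 + U**2 (O(F, U) = U**2 - 3 = -3 + U**2)
-1*(-46219) + O(-21, -1*(-180)) = -1*(-46219) + (-3 + (-1*(-180))**2) = 46219 + (-3 + 180**2) = 46219 + (-3 + 32400) = 46219 + 32397 = 78616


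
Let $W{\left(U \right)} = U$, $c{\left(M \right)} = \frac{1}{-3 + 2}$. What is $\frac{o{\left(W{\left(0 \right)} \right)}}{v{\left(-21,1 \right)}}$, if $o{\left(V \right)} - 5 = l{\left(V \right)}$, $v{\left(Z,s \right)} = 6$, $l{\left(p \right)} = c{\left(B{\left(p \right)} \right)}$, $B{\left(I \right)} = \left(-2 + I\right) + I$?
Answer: $\frac{2}{3} \approx 0.66667$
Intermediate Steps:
$B{\left(I \right)} = -2 + 2 I$
$c{\left(M \right)} = -1$ ($c{\left(M \right)} = \frac{1}{-1} = -1$)
$l{\left(p \right)} = -1$
$o{\left(V \right)} = 4$ ($o{\left(V \right)} = 5 - 1 = 4$)
$\frac{o{\left(W{\left(0 \right)} \right)}}{v{\left(-21,1 \right)}} = \frac{4}{6} = 4 \cdot \frac{1}{6} = \frac{2}{3}$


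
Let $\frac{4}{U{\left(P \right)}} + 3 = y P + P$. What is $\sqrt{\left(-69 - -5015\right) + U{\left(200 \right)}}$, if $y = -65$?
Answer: $\frac{\sqrt{810732486102}}{12803} \approx 70.328$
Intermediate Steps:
$U{\left(P \right)} = \frac{4}{-3 - 64 P}$ ($U{\left(P \right)} = \frac{4}{-3 + \left(- 65 P + P\right)} = \frac{4}{-3 - 64 P}$)
$\sqrt{\left(-69 - -5015\right) + U{\left(200 \right)}} = \sqrt{\left(-69 - -5015\right) + \frac{4}{-3 - 12800}} = \sqrt{\left(-69 + 5015\right) + \frac{4}{-3 - 12800}} = \sqrt{4946 + \frac{4}{-12803}} = \sqrt{4946 + 4 \left(- \frac{1}{12803}\right)} = \sqrt{4946 - \frac{4}{12803}} = \sqrt{\frac{63323634}{12803}} = \frac{\sqrt{810732486102}}{12803}$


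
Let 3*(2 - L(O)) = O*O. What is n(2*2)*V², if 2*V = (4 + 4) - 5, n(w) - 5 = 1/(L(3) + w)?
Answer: 12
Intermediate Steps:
L(O) = 2 - O²/3 (L(O) = 2 - O*O/3 = 2 - O²/3)
n(w) = 5 + 1/(-1 + w) (n(w) = 5 + 1/((2 - ⅓*3²) + w) = 5 + 1/((2 - ⅓*9) + w) = 5 + 1/((2 - 3) + w) = 5 + 1/(-1 + w))
V = 3/2 (V = ((4 + 4) - 5)/2 = (8 - 5)/2 = (½)*3 = 3/2 ≈ 1.5000)
n(2*2)*V² = ((-4 + 5*(2*2))/(-1 + 2*2))*(3/2)² = ((-4 + 5*4)/(-1 + 4))*(9/4) = ((-4 + 20)/3)*(9/4) = ((⅓)*16)*(9/4) = (16/3)*(9/4) = 12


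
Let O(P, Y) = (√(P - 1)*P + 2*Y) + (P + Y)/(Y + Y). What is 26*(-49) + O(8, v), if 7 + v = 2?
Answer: -12843/10 + 8*√7 ≈ -1263.1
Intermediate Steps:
v = -5 (v = -7 + 2 = -5)
O(P, Y) = 2*Y + P*√(-1 + P) + (P + Y)/(2*Y) (O(P, Y) = (√(-1 + P)*P + 2*Y) + (P + Y)/((2*Y)) = (P*√(-1 + P) + 2*Y) + (P + Y)*(1/(2*Y)) = (2*Y + P*√(-1 + P)) + (P + Y)/(2*Y) = 2*Y + P*√(-1 + P) + (P + Y)/(2*Y))
26*(-49) + O(8, v) = 26*(-49) + (½ + 2*(-5) + 8*√(-1 + 8) + (½)*8/(-5)) = -1274 + (½ - 10 + 8*√7 + (½)*8*(-⅕)) = -1274 + (½ - 10 + 8*√7 - ⅘) = -1274 + (-103/10 + 8*√7) = -12843/10 + 8*√7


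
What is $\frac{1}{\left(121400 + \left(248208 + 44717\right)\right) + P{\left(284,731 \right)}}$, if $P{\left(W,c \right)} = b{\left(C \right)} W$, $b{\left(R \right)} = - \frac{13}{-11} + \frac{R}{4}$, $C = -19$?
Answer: $\frac{11}{4546428} \approx 2.4195 \cdot 10^{-6}$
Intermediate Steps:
$b{\left(R \right)} = \frac{13}{11} + \frac{R}{4}$ ($b{\left(R \right)} = \left(-13\right) \left(- \frac{1}{11}\right) + R \frac{1}{4} = \frac{13}{11} + \frac{R}{4}$)
$P{\left(W,c \right)} = - \frac{157 W}{44}$ ($P{\left(W,c \right)} = \left(\frac{13}{11} + \frac{1}{4} \left(-19\right)\right) W = \left(\frac{13}{11} - \frac{19}{4}\right) W = - \frac{157 W}{44}$)
$\frac{1}{\left(121400 + \left(248208 + 44717\right)\right) + P{\left(284,731 \right)}} = \frac{1}{\left(121400 + \left(248208 + 44717\right)\right) - \frac{11147}{11}} = \frac{1}{\left(121400 + 292925\right) - \frac{11147}{11}} = \frac{1}{414325 - \frac{11147}{11}} = \frac{1}{\frac{4546428}{11}} = \frac{11}{4546428}$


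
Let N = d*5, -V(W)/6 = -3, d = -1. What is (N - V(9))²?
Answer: 529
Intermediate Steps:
V(W) = 18 (V(W) = -6*(-3) = 18)
N = -5 (N = -1*5 = -5)
(N - V(9))² = (-5 - 1*18)² = (-5 - 18)² = (-23)² = 529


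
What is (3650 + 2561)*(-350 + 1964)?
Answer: 10024554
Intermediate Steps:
(3650 + 2561)*(-350 + 1964) = 6211*1614 = 10024554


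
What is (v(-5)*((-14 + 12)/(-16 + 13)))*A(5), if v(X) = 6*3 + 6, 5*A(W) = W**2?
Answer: 80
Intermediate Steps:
A(W) = W**2/5
v(X) = 24 (v(X) = 18 + 6 = 24)
(v(-5)*((-14 + 12)/(-16 + 13)))*A(5) = (24*((-14 + 12)/(-16 + 13)))*((1/5)*5**2) = (24*(-2/(-3)))*((1/5)*25) = (24*(-2*(-1/3)))*5 = (24*(2/3))*5 = 16*5 = 80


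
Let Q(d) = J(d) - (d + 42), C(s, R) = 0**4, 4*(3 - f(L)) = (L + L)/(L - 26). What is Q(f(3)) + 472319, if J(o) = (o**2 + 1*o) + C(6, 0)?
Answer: 999358013/2116 ≈ 4.7229e+5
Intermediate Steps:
f(L) = 3 - L/(2*(-26 + L)) (f(L) = 3 - (L + L)/(4*(L - 26)) = 3 - 2*L/(4*(-26 + L)) = 3 - L/(2*(-26 + L)))
C(s, R) = 0
J(o) = o + o**2 (J(o) = (o**2 + 1*o) + 0 = (o**2 + o) + 0 = (o + o**2) + 0 = o + o**2)
Q(d) = -42 - d + d*(1 + d) (Q(d) = d*(1 + d) - (d + 42) = d*(1 + d) - (42 + d) = d*(1 + d) + (-42 - d) = -42 - d + d*(1 + d))
Q(f(3)) + 472319 = (-42 + ((-156 + 5*3)/(2*(-26 + 3)))**2) + 472319 = (-42 + ((1/2)*(-156 + 15)/(-23))**2) + 472319 = (-42 + ((1/2)*(-1/23)*(-141))**2) + 472319 = (-42 + (141/46)**2) + 472319 = (-42 + 19881/2116) + 472319 = -68991/2116 + 472319 = 999358013/2116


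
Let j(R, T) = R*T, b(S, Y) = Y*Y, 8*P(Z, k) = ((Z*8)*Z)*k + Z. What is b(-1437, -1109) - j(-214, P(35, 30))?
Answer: 36381269/4 ≈ 9.0953e+6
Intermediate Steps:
P(Z, k) = Z/8 + k*Z² (P(Z, k) = (((Z*8)*Z)*k + Z)/8 = (((8*Z)*Z)*k + Z)/8 = ((8*Z²)*k + Z)/8 = (8*k*Z² + Z)/8 = (Z + 8*k*Z²)/8 = Z/8 + k*Z²)
b(S, Y) = Y²
b(-1437, -1109) - j(-214, P(35, 30)) = (-1109)² - (-214)*35*(⅛ + 35*30) = 1229881 - (-214)*35*(⅛ + 1050) = 1229881 - (-214)*35*(8401/8) = 1229881 - (-214)*294035/8 = 1229881 - 1*(-31461745/4) = 1229881 + 31461745/4 = 36381269/4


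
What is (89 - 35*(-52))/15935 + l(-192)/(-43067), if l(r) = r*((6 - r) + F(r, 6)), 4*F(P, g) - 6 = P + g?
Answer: 550321463/686272645 ≈ 0.80190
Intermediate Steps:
F(P, g) = 3/2 + P/4 + g/4 (F(P, g) = 3/2 + (P + g)/4 = 3/2 + (P/4 + g/4) = 3/2 + P/4 + g/4)
l(r) = r*(9 - 3*r/4) (l(r) = r*((6 - r) + (3/2 + r/4 + (¼)*6)) = r*((6 - r) + (3/2 + r/4 + 3/2)) = r*((6 - r) + (3 + r/4)) = r*(9 - 3*r/4))
(89 - 35*(-52))/15935 + l(-192)/(-43067) = (89 - 35*(-52))/15935 + ((¾)*(-192)*(12 - 1*(-192)))/(-43067) = (89 + 1820)*(1/15935) + ((¾)*(-192)*(12 + 192))*(-1/43067) = 1909*(1/15935) + ((¾)*(-192)*204)*(-1/43067) = 1909/15935 - 29376*(-1/43067) = 1909/15935 + 29376/43067 = 550321463/686272645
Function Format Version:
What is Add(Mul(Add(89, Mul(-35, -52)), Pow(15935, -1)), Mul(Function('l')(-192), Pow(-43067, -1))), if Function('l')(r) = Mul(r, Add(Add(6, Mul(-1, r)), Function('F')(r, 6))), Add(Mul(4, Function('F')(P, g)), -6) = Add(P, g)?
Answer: Rational(550321463, 686272645) ≈ 0.80190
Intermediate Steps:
Function('F')(P, g) = Add(Rational(3, 2), Mul(Rational(1, 4), P), Mul(Rational(1, 4), g)) (Function('F')(P, g) = Add(Rational(3, 2), Mul(Rational(1, 4), Add(P, g))) = Add(Rational(3, 2), Add(Mul(Rational(1, 4), P), Mul(Rational(1, 4), g))) = Add(Rational(3, 2), Mul(Rational(1, 4), P), Mul(Rational(1, 4), g)))
Function('l')(r) = Mul(r, Add(9, Mul(Rational(-3, 4), r))) (Function('l')(r) = Mul(r, Add(Add(6, Mul(-1, r)), Add(Rational(3, 2), Mul(Rational(1, 4), r), Mul(Rational(1, 4), 6)))) = Mul(r, Add(Add(6, Mul(-1, r)), Add(Rational(3, 2), Mul(Rational(1, 4), r), Rational(3, 2)))) = Mul(r, Add(Add(6, Mul(-1, r)), Add(3, Mul(Rational(1, 4), r)))) = Mul(r, Add(9, Mul(Rational(-3, 4), r))))
Add(Mul(Add(89, Mul(-35, -52)), Pow(15935, -1)), Mul(Function('l')(-192), Pow(-43067, -1))) = Add(Mul(Add(89, Mul(-35, -52)), Pow(15935, -1)), Mul(Mul(Rational(3, 4), -192, Add(12, Mul(-1, -192))), Pow(-43067, -1))) = Add(Mul(Add(89, 1820), Rational(1, 15935)), Mul(Mul(Rational(3, 4), -192, Add(12, 192)), Rational(-1, 43067))) = Add(Mul(1909, Rational(1, 15935)), Mul(Mul(Rational(3, 4), -192, 204), Rational(-1, 43067))) = Add(Rational(1909, 15935), Mul(-29376, Rational(-1, 43067))) = Add(Rational(1909, 15935), Rational(29376, 43067)) = Rational(550321463, 686272645)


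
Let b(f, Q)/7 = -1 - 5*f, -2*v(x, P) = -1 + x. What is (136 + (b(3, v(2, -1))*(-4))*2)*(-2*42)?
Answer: -86688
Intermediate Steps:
v(x, P) = 1/2 - x/2 (v(x, P) = -(-1 + x)/2 = 1/2 - x/2)
b(f, Q) = -7 - 35*f (b(f, Q) = 7*(-1 - 5*f) = -7 - 35*f)
(136 + (b(3, v(2, -1))*(-4))*2)*(-2*42) = (136 + ((-7 - 35*3)*(-4))*2)*(-2*42) = (136 + ((-7 - 105)*(-4))*2)*(-84) = (136 - 112*(-4)*2)*(-84) = (136 + 448*2)*(-84) = (136 + 896)*(-84) = 1032*(-84) = -86688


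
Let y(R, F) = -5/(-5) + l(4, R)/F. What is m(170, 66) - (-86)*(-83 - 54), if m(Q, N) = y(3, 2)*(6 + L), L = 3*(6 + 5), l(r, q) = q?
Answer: -23369/2 ≈ -11685.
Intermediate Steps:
y(R, F) = 1 + R/F (y(R, F) = -5/(-5) + R/F = -5*(-⅕) + R/F = 1 + R/F)
L = 33 (L = 3*11 = 33)
m(Q, N) = 195/2 (m(Q, N) = ((2 + 3)/2)*(6 + 33) = ((½)*5)*39 = (5/2)*39 = 195/2)
m(170, 66) - (-86)*(-83 - 54) = 195/2 - (-86)*(-83 - 54) = 195/2 - (-86)*(-137) = 195/2 - 1*11782 = 195/2 - 11782 = -23369/2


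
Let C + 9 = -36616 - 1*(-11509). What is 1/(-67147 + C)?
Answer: -1/92263 ≈ -1.0839e-5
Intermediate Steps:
C = -25116 (C = -9 + (-36616 - 1*(-11509)) = -9 + (-36616 + 11509) = -9 - 25107 = -25116)
1/(-67147 + C) = 1/(-67147 - 25116) = 1/(-92263) = -1/92263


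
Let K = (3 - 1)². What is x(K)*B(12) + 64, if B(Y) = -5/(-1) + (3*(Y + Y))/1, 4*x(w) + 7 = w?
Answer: 25/4 ≈ 6.2500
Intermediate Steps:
K = 4 (K = 2² = 4)
x(w) = -7/4 + w/4
B(Y) = 5 + 6*Y (B(Y) = -5*(-1) + (3*(2*Y))*1 = 5 + (6*Y)*1 = 5 + 6*Y)
x(K)*B(12) + 64 = (-7/4 + (¼)*4)*(5 + 6*12) + 64 = (-7/4 + 1)*(5 + 72) + 64 = -¾*77 + 64 = -231/4 + 64 = 25/4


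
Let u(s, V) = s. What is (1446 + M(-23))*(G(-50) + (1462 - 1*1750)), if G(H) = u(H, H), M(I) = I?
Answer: -480974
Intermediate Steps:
G(H) = H
(1446 + M(-23))*(G(-50) + (1462 - 1*1750)) = (1446 - 23)*(-50 + (1462 - 1*1750)) = 1423*(-50 + (1462 - 1750)) = 1423*(-50 - 288) = 1423*(-338) = -480974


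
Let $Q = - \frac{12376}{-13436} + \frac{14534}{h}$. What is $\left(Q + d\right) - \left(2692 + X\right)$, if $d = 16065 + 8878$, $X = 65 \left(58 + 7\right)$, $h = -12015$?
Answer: $\frac{727488602714}{40358385} \approx 18026.0$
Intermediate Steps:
$X = 4225$ ($X = 65 \cdot 65 = 4225$)
$Q = - \frac{11645296}{40358385}$ ($Q = - \frac{12376}{-13436} + \frac{14534}{-12015} = \left(-12376\right) \left(- \frac{1}{13436}\right) + 14534 \left(- \frac{1}{12015}\right) = \frac{3094}{3359} - \frac{14534}{12015} = - \frac{11645296}{40358385} \approx -0.28855$)
$d = 24943$
$\left(Q + d\right) - \left(2692 + X\right) = \left(- \frac{11645296}{40358385} + 24943\right) - 6917 = \frac{1006647551759}{40358385} - 6917 = \frac{727488602714}{40358385}$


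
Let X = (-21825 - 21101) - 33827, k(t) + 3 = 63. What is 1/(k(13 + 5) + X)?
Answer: -1/76693 ≈ -1.3039e-5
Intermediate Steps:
k(t) = 60 (k(t) = -3 + 63 = 60)
X = -76753 (X = -42926 - 33827 = -76753)
1/(k(13 + 5) + X) = 1/(60 - 76753) = 1/(-76693) = -1/76693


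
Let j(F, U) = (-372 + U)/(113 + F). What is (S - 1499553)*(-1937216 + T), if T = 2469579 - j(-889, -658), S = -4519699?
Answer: -310828649111477/97 ≈ -3.2044e+12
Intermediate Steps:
j(F, U) = (-372 + U)/(113 + F)
T = 958196137/388 (T = 2469579 - (-372 - 658)/(113 - 889) = 2469579 - (-1030)/(-776) = 2469579 - (-1)*(-1030)/776 = 2469579 - 1*515/388 = 2469579 - 515/388 = 958196137/388 ≈ 2.4696e+6)
(S - 1499553)*(-1937216 + T) = (-4519699 - 1499553)*(-1937216 + 958196137/388) = -6019252*206556329/388 = -310828649111477/97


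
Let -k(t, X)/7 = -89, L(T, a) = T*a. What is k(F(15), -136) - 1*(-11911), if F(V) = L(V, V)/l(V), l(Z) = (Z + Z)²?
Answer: 12534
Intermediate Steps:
l(Z) = 4*Z² (l(Z) = (2*Z)² = 4*Z²)
F(V) = ¼ (F(V) = (V*V)/((4*V²)) = V²*(1/(4*V²)) = ¼)
k(t, X) = 623 (k(t, X) = -7*(-89) = 623)
k(F(15), -136) - 1*(-11911) = 623 - 1*(-11911) = 623 + 11911 = 12534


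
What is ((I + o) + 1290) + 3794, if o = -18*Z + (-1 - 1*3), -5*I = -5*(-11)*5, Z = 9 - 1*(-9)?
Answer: 4701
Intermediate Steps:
Z = 18 (Z = 9 + 9 = 18)
I = -55 (I = -(-5*(-11))*5/5 = -11*5 = -1/5*275 = -55)
o = -328 (o = -18*18 + (-1 - 1*3) = -324 + (-1 - 3) = -324 - 4 = -328)
((I + o) + 1290) + 3794 = ((-55 - 328) + 1290) + 3794 = (-383 + 1290) + 3794 = 907 + 3794 = 4701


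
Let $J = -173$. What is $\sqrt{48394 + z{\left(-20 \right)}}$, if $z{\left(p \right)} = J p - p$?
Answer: $\sqrt{51874} \approx 227.76$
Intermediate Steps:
$z{\left(p \right)} = - 174 p$ ($z{\left(p \right)} = - 173 p - p = - 174 p$)
$\sqrt{48394 + z{\left(-20 \right)}} = \sqrt{48394 - -3480} = \sqrt{48394 + 3480} = \sqrt{51874}$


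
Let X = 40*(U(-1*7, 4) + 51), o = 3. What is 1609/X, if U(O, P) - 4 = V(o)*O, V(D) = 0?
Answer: 1609/2200 ≈ 0.73136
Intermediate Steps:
U(O, P) = 4 (U(O, P) = 4 + 0*O = 4 + 0 = 4)
X = 2200 (X = 40*(4 + 51) = 40*55 = 2200)
1609/X = 1609/2200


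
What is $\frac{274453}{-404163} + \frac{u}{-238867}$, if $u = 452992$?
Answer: $- \frac{248640370447}{96541203321} \approx -2.5755$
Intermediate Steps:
$\frac{274453}{-404163} + \frac{u}{-238867} = \frac{274453}{-404163} + \frac{452992}{-238867} = 274453 \left(- \frac{1}{404163}\right) + 452992 \left(- \frac{1}{238867}\right) = - \frac{274453}{404163} - \frac{452992}{238867} = - \frac{248640370447}{96541203321}$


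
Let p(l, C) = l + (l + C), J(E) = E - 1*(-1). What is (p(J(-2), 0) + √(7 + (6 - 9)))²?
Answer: 0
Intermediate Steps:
J(E) = 1 + E (J(E) = E + 1 = 1 + E)
p(l, C) = C + 2*l (p(l, C) = l + (C + l) = C + 2*l)
(p(J(-2), 0) + √(7 + (6 - 9)))² = ((0 + 2*(1 - 2)) + √(7 + (6 - 9)))² = ((0 + 2*(-1)) + √(7 - 3))² = ((0 - 2) + √4)² = (-2 + 2)² = 0² = 0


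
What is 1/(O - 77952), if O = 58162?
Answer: -1/19790 ≈ -5.0531e-5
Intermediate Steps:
1/(O - 77952) = 1/(58162 - 77952) = 1/(-19790) = -1/19790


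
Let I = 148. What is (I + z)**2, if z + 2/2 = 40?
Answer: 34969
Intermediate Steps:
z = 39 (z = -1 + 40 = 39)
(I + z)**2 = (148 + 39)**2 = 187**2 = 34969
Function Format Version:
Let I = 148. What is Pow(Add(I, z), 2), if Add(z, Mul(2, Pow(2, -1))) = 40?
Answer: 34969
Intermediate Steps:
z = 39 (z = Add(-1, 40) = 39)
Pow(Add(I, z), 2) = Pow(Add(148, 39), 2) = Pow(187, 2) = 34969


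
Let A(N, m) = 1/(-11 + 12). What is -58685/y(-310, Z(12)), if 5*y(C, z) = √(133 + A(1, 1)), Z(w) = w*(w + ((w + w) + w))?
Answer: -293425*√134/134 ≈ -25348.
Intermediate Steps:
Z(w) = 4*w² (Z(w) = w*(w + (2*w + w)) = w*(w + 3*w) = w*(4*w) = 4*w²)
A(N, m) = 1 (A(N, m) = 1/1 = 1)
y(C, z) = √134/5 (y(C, z) = √(133 + 1)/5 = √134/5)
-58685/y(-310, Z(12)) = -58685*5*√134/134 = -293425*√134/134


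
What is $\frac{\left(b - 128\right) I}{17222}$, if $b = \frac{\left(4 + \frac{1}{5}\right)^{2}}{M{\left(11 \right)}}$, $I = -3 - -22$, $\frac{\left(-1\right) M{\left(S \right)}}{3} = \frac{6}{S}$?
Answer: $- \frac{131841}{861100} \approx -0.15311$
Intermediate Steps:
$M{\left(S \right)} = - \frac{18}{S}$ ($M{\left(S \right)} = - 3 \frac{6}{S} = - \frac{18}{S}$)
$I = 19$ ($I = -3 + 22 = 19$)
$b = - \frac{539}{50}$ ($b = \frac{\left(4 + \frac{1}{5}\right)^{2}}{\left(-18\right) \frac{1}{11}} = \frac{\left(\frac{21}{5}\right)^{2}}{- \frac{18}{11}} = \frac{441}{25} \left(- \frac{11}{18}\right) = - \frac{539}{50} \approx -10.78$)
$\frac{\left(b - 128\right) I}{17222} = \frac{\left(- \frac{539}{50} - 128\right) 19}{17222} = \left(- \frac{6939}{50}\right) 19 \cdot \frac{1}{17222} = \left(- \frac{131841}{50}\right) \frac{1}{17222} = - \frac{131841}{861100}$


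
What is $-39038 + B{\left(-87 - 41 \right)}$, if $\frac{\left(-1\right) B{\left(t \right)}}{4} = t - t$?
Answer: $-39038$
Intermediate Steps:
$B{\left(t \right)} = 0$ ($B{\left(t \right)} = - 4 \left(t - t\right) = \left(-4\right) 0 = 0$)
$-39038 + B{\left(-87 - 41 \right)} = -39038 + 0 = -39038$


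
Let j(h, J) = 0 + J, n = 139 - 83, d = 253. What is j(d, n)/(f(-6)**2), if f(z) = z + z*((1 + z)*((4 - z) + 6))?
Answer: 14/56169 ≈ 0.00024925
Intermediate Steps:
n = 56
j(h, J) = J
f(z) = z + z*(1 + z)*(10 - z) (f(z) = z + z*((1 + z)*(10 - z)) = z + z*(1 + z)*(10 - z))
j(d, n)/(f(-6)**2) = 56/((-6*(11 - 1*(-6)**2 + 9*(-6)))**2) = 56/((-6*(11 - 1*36 - 54))**2) = 56/((-6*(11 - 36 - 54))**2) = 56/((-6*(-79))**2) = 56/(474**2) = 56/224676 = 56*(1/224676) = 14/56169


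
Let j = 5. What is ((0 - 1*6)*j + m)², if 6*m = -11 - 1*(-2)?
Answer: 3969/4 ≈ 992.25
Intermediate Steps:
m = -3/2 (m = (-11 - 1*(-2))/6 = (-11 + 2)/6 = (⅙)*(-9) = -3/2 ≈ -1.5000)
((0 - 1*6)*j + m)² = ((0 - 1*6)*5 - 3/2)² = ((0 - 6)*5 - 3/2)² = (-6*5 - 3/2)² = (-30 - 3/2)² = (-63/2)² = 3969/4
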